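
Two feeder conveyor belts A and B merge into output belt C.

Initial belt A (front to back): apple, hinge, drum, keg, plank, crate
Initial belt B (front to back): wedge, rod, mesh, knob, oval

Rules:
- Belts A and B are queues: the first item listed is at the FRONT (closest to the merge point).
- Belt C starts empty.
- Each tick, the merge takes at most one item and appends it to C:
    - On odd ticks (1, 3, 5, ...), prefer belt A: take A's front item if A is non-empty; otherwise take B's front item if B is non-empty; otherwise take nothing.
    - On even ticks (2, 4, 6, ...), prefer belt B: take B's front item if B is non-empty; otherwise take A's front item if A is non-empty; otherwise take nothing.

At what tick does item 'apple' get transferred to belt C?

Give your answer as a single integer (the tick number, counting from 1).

Answer: 1

Derivation:
Tick 1: prefer A, take apple from A; A=[hinge,drum,keg,plank,crate] B=[wedge,rod,mesh,knob,oval] C=[apple]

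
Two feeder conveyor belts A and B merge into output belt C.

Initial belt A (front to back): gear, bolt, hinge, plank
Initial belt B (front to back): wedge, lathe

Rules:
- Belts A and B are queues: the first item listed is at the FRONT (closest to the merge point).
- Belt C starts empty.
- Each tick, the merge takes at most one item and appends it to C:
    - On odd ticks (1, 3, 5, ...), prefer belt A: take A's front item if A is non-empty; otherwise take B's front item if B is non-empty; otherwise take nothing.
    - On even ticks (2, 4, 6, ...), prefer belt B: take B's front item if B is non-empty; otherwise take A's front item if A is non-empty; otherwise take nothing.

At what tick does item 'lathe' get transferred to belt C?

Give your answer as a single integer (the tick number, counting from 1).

Tick 1: prefer A, take gear from A; A=[bolt,hinge,plank] B=[wedge,lathe] C=[gear]
Tick 2: prefer B, take wedge from B; A=[bolt,hinge,plank] B=[lathe] C=[gear,wedge]
Tick 3: prefer A, take bolt from A; A=[hinge,plank] B=[lathe] C=[gear,wedge,bolt]
Tick 4: prefer B, take lathe from B; A=[hinge,plank] B=[-] C=[gear,wedge,bolt,lathe]

Answer: 4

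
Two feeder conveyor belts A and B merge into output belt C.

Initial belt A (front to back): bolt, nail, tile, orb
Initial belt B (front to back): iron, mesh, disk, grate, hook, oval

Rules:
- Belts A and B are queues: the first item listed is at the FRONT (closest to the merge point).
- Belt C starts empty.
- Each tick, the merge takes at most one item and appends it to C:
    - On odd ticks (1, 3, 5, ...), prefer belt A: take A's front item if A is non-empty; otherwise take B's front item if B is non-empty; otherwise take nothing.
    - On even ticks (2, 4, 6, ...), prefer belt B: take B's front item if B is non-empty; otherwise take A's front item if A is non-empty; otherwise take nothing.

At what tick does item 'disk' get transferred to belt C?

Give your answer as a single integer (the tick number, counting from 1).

Tick 1: prefer A, take bolt from A; A=[nail,tile,orb] B=[iron,mesh,disk,grate,hook,oval] C=[bolt]
Tick 2: prefer B, take iron from B; A=[nail,tile,orb] B=[mesh,disk,grate,hook,oval] C=[bolt,iron]
Tick 3: prefer A, take nail from A; A=[tile,orb] B=[mesh,disk,grate,hook,oval] C=[bolt,iron,nail]
Tick 4: prefer B, take mesh from B; A=[tile,orb] B=[disk,grate,hook,oval] C=[bolt,iron,nail,mesh]
Tick 5: prefer A, take tile from A; A=[orb] B=[disk,grate,hook,oval] C=[bolt,iron,nail,mesh,tile]
Tick 6: prefer B, take disk from B; A=[orb] B=[grate,hook,oval] C=[bolt,iron,nail,mesh,tile,disk]

Answer: 6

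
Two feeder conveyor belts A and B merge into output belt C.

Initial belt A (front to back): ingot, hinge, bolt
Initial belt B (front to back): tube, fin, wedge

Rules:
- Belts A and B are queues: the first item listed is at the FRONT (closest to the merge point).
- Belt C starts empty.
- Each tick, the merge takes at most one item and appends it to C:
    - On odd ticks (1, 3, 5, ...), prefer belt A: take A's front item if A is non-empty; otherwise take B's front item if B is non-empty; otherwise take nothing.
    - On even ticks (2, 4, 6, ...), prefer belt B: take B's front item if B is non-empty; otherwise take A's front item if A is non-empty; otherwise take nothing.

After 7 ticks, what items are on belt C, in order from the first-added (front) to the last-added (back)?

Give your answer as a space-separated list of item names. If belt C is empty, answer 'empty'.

Tick 1: prefer A, take ingot from A; A=[hinge,bolt] B=[tube,fin,wedge] C=[ingot]
Tick 2: prefer B, take tube from B; A=[hinge,bolt] B=[fin,wedge] C=[ingot,tube]
Tick 3: prefer A, take hinge from A; A=[bolt] B=[fin,wedge] C=[ingot,tube,hinge]
Tick 4: prefer B, take fin from B; A=[bolt] B=[wedge] C=[ingot,tube,hinge,fin]
Tick 5: prefer A, take bolt from A; A=[-] B=[wedge] C=[ingot,tube,hinge,fin,bolt]
Tick 6: prefer B, take wedge from B; A=[-] B=[-] C=[ingot,tube,hinge,fin,bolt,wedge]
Tick 7: prefer A, both empty, nothing taken; A=[-] B=[-] C=[ingot,tube,hinge,fin,bolt,wedge]

Answer: ingot tube hinge fin bolt wedge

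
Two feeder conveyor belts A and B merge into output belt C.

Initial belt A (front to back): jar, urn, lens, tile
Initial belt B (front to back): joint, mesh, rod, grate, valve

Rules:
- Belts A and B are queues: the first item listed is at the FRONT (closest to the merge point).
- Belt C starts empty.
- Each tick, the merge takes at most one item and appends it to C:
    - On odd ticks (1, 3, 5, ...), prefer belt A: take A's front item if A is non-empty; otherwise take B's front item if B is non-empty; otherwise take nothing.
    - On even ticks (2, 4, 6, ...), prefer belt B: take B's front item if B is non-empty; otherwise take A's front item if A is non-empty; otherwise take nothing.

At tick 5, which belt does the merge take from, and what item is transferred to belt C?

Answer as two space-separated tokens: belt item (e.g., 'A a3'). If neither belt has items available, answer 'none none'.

Tick 1: prefer A, take jar from A; A=[urn,lens,tile] B=[joint,mesh,rod,grate,valve] C=[jar]
Tick 2: prefer B, take joint from B; A=[urn,lens,tile] B=[mesh,rod,grate,valve] C=[jar,joint]
Tick 3: prefer A, take urn from A; A=[lens,tile] B=[mesh,rod,grate,valve] C=[jar,joint,urn]
Tick 4: prefer B, take mesh from B; A=[lens,tile] B=[rod,grate,valve] C=[jar,joint,urn,mesh]
Tick 5: prefer A, take lens from A; A=[tile] B=[rod,grate,valve] C=[jar,joint,urn,mesh,lens]

Answer: A lens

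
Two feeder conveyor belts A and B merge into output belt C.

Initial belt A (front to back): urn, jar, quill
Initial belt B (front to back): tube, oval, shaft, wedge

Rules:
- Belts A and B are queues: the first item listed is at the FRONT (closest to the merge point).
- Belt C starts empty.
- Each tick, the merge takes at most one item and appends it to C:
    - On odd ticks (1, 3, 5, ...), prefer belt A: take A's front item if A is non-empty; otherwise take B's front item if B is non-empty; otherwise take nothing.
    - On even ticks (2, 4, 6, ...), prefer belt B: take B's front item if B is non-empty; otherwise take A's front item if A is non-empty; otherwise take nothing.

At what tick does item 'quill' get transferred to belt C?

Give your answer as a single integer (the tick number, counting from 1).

Tick 1: prefer A, take urn from A; A=[jar,quill] B=[tube,oval,shaft,wedge] C=[urn]
Tick 2: prefer B, take tube from B; A=[jar,quill] B=[oval,shaft,wedge] C=[urn,tube]
Tick 3: prefer A, take jar from A; A=[quill] B=[oval,shaft,wedge] C=[urn,tube,jar]
Tick 4: prefer B, take oval from B; A=[quill] B=[shaft,wedge] C=[urn,tube,jar,oval]
Tick 5: prefer A, take quill from A; A=[-] B=[shaft,wedge] C=[urn,tube,jar,oval,quill]

Answer: 5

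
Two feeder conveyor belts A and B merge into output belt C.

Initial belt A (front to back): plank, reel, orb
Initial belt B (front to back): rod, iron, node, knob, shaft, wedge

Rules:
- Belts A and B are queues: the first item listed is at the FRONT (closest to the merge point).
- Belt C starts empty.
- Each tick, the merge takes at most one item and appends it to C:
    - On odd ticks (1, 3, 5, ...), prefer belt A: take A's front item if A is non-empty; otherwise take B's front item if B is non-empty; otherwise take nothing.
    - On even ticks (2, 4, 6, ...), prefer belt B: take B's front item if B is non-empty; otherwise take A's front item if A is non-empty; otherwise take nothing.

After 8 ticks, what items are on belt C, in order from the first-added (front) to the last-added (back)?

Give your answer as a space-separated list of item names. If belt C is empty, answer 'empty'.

Tick 1: prefer A, take plank from A; A=[reel,orb] B=[rod,iron,node,knob,shaft,wedge] C=[plank]
Tick 2: prefer B, take rod from B; A=[reel,orb] B=[iron,node,knob,shaft,wedge] C=[plank,rod]
Tick 3: prefer A, take reel from A; A=[orb] B=[iron,node,knob,shaft,wedge] C=[plank,rod,reel]
Tick 4: prefer B, take iron from B; A=[orb] B=[node,knob,shaft,wedge] C=[plank,rod,reel,iron]
Tick 5: prefer A, take orb from A; A=[-] B=[node,knob,shaft,wedge] C=[plank,rod,reel,iron,orb]
Tick 6: prefer B, take node from B; A=[-] B=[knob,shaft,wedge] C=[plank,rod,reel,iron,orb,node]
Tick 7: prefer A, take knob from B; A=[-] B=[shaft,wedge] C=[plank,rod,reel,iron,orb,node,knob]
Tick 8: prefer B, take shaft from B; A=[-] B=[wedge] C=[plank,rod,reel,iron,orb,node,knob,shaft]

Answer: plank rod reel iron orb node knob shaft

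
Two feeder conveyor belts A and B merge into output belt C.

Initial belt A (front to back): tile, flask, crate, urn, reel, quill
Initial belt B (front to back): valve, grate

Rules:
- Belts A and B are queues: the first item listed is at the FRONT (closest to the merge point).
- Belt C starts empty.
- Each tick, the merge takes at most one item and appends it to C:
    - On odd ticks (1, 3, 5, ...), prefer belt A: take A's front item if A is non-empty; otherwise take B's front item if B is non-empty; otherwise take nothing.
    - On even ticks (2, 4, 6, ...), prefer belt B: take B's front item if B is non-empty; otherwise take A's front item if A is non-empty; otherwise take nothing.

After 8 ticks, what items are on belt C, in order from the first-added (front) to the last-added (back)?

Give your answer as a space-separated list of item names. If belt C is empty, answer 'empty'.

Tick 1: prefer A, take tile from A; A=[flask,crate,urn,reel,quill] B=[valve,grate] C=[tile]
Tick 2: prefer B, take valve from B; A=[flask,crate,urn,reel,quill] B=[grate] C=[tile,valve]
Tick 3: prefer A, take flask from A; A=[crate,urn,reel,quill] B=[grate] C=[tile,valve,flask]
Tick 4: prefer B, take grate from B; A=[crate,urn,reel,quill] B=[-] C=[tile,valve,flask,grate]
Tick 5: prefer A, take crate from A; A=[urn,reel,quill] B=[-] C=[tile,valve,flask,grate,crate]
Tick 6: prefer B, take urn from A; A=[reel,quill] B=[-] C=[tile,valve,flask,grate,crate,urn]
Tick 7: prefer A, take reel from A; A=[quill] B=[-] C=[tile,valve,flask,grate,crate,urn,reel]
Tick 8: prefer B, take quill from A; A=[-] B=[-] C=[tile,valve,flask,grate,crate,urn,reel,quill]

Answer: tile valve flask grate crate urn reel quill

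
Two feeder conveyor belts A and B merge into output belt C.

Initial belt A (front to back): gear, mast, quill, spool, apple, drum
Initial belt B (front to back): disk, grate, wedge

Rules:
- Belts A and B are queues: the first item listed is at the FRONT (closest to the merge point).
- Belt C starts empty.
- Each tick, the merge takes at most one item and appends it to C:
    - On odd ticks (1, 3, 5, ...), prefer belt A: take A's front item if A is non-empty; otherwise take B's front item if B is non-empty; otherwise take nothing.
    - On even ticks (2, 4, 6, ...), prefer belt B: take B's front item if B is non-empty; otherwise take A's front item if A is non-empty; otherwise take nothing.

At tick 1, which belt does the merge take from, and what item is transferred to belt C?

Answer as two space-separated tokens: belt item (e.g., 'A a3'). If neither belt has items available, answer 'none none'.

Tick 1: prefer A, take gear from A; A=[mast,quill,spool,apple,drum] B=[disk,grate,wedge] C=[gear]

Answer: A gear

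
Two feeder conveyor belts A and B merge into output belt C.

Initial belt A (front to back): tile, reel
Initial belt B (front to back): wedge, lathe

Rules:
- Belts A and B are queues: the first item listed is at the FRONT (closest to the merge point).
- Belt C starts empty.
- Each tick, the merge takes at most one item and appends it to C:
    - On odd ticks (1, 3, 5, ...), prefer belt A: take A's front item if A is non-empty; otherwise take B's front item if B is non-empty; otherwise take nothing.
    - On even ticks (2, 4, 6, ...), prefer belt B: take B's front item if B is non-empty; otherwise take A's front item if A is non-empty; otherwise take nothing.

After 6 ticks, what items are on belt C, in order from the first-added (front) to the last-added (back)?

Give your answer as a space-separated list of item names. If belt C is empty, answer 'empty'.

Tick 1: prefer A, take tile from A; A=[reel] B=[wedge,lathe] C=[tile]
Tick 2: prefer B, take wedge from B; A=[reel] B=[lathe] C=[tile,wedge]
Tick 3: prefer A, take reel from A; A=[-] B=[lathe] C=[tile,wedge,reel]
Tick 4: prefer B, take lathe from B; A=[-] B=[-] C=[tile,wedge,reel,lathe]
Tick 5: prefer A, both empty, nothing taken; A=[-] B=[-] C=[tile,wedge,reel,lathe]
Tick 6: prefer B, both empty, nothing taken; A=[-] B=[-] C=[tile,wedge,reel,lathe]

Answer: tile wedge reel lathe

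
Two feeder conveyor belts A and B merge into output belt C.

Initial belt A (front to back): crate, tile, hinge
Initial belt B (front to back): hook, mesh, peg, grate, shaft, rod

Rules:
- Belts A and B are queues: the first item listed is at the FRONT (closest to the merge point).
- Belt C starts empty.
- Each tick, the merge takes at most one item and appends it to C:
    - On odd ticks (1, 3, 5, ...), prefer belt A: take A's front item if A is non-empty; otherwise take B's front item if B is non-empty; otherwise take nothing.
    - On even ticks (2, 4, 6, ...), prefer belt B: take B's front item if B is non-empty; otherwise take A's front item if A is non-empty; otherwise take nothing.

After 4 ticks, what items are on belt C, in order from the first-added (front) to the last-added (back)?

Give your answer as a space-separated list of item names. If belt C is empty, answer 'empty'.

Answer: crate hook tile mesh

Derivation:
Tick 1: prefer A, take crate from A; A=[tile,hinge] B=[hook,mesh,peg,grate,shaft,rod] C=[crate]
Tick 2: prefer B, take hook from B; A=[tile,hinge] B=[mesh,peg,grate,shaft,rod] C=[crate,hook]
Tick 3: prefer A, take tile from A; A=[hinge] B=[mesh,peg,grate,shaft,rod] C=[crate,hook,tile]
Tick 4: prefer B, take mesh from B; A=[hinge] B=[peg,grate,shaft,rod] C=[crate,hook,tile,mesh]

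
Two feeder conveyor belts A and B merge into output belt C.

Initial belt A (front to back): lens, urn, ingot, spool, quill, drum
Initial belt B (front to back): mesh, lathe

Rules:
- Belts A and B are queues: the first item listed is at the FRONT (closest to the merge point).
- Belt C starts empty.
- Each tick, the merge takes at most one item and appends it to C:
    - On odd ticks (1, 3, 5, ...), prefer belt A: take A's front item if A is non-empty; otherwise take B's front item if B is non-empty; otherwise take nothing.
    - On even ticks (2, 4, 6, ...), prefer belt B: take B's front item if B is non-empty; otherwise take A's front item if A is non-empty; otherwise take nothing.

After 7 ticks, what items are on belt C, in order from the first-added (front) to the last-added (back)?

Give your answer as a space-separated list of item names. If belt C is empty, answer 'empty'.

Answer: lens mesh urn lathe ingot spool quill

Derivation:
Tick 1: prefer A, take lens from A; A=[urn,ingot,spool,quill,drum] B=[mesh,lathe] C=[lens]
Tick 2: prefer B, take mesh from B; A=[urn,ingot,spool,quill,drum] B=[lathe] C=[lens,mesh]
Tick 3: prefer A, take urn from A; A=[ingot,spool,quill,drum] B=[lathe] C=[lens,mesh,urn]
Tick 4: prefer B, take lathe from B; A=[ingot,spool,quill,drum] B=[-] C=[lens,mesh,urn,lathe]
Tick 5: prefer A, take ingot from A; A=[spool,quill,drum] B=[-] C=[lens,mesh,urn,lathe,ingot]
Tick 6: prefer B, take spool from A; A=[quill,drum] B=[-] C=[lens,mesh,urn,lathe,ingot,spool]
Tick 7: prefer A, take quill from A; A=[drum] B=[-] C=[lens,mesh,urn,lathe,ingot,spool,quill]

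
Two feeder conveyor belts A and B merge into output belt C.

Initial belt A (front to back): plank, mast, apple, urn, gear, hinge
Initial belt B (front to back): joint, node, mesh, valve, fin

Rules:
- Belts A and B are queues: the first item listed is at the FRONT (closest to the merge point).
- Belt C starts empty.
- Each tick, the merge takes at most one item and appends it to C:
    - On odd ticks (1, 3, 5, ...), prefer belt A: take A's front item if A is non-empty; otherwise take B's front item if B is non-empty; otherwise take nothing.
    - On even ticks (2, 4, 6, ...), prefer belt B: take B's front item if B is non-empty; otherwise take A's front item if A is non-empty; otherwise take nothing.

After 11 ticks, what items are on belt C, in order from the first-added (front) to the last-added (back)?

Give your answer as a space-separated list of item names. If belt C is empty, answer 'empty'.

Tick 1: prefer A, take plank from A; A=[mast,apple,urn,gear,hinge] B=[joint,node,mesh,valve,fin] C=[plank]
Tick 2: prefer B, take joint from B; A=[mast,apple,urn,gear,hinge] B=[node,mesh,valve,fin] C=[plank,joint]
Tick 3: prefer A, take mast from A; A=[apple,urn,gear,hinge] B=[node,mesh,valve,fin] C=[plank,joint,mast]
Tick 4: prefer B, take node from B; A=[apple,urn,gear,hinge] B=[mesh,valve,fin] C=[plank,joint,mast,node]
Tick 5: prefer A, take apple from A; A=[urn,gear,hinge] B=[mesh,valve,fin] C=[plank,joint,mast,node,apple]
Tick 6: prefer B, take mesh from B; A=[urn,gear,hinge] B=[valve,fin] C=[plank,joint,mast,node,apple,mesh]
Tick 7: prefer A, take urn from A; A=[gear,hinge] B=[valve,fin] C=[plank,joint,mast,node,apple,mesh,urn]
Tick 8: prefer B, take valve from B; A=[gear,hinge] B=[fin] C=[plank,joint,mast,node,apple,mesh,urn,valve]
Tick 9: prefer A, take gear from A; A=[hinge] B=[fin] C=[plank,joint,mast,node,apple,mesh,urn,valve,gear]
Tick 10: prefer B, take fin from B; A=[hinge] B=[-] C=[plank,joint,mast,node,apple,mesh,urn,valve,gear,fin]
Tick 11: prefer A, take hinge from A; A=[-] B=[-] C=[plank,joint,mast,node,apple,mesh,urn,valve,gear,fin,hinge]

Answer: plank joint mast node apple mesh urn valve gear fin hinge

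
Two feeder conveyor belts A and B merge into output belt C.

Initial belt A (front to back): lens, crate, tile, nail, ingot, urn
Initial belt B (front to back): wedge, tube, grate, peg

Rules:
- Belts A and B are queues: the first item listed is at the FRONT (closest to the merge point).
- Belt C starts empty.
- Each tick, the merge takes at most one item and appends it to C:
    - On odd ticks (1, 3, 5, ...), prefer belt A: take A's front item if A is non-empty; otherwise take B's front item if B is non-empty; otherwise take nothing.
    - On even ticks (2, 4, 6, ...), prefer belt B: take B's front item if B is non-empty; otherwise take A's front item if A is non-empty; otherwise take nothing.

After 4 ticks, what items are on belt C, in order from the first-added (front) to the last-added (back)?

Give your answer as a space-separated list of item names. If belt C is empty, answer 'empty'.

Tick 1: prefer A, take lens from A; A=[crate,tile,nail,ingot,urn] B=[wedge,tube,grate,peg] C=[lens]
Tick 2: prefer B, take wedge from B; A=[crate,tile,nail,ingot,urn] B=[tube,grate,peg] C=[lens,wedge]
Tick 3: prefer A, take crate from A; A=[tile,nail,ingot,urn] B=[tube,grate,peg] C=[lens,wedge,crate]
Tick 4: prefer B, take tube from B; A=[tile,nail,ingot,urn] B=[grate,peg] C=[lens,wedge,crate,tube]

Answer: lens wedge crate tube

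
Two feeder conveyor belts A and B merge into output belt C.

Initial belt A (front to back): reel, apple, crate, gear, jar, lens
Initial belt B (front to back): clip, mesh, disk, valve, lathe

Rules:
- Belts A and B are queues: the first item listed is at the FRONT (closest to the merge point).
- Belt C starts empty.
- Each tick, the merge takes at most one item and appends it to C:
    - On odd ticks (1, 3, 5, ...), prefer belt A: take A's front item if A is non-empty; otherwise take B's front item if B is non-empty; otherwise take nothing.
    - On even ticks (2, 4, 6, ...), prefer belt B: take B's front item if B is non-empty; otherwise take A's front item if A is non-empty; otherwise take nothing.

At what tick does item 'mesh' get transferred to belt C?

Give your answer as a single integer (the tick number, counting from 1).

Answer: 4

Derivation:
Tick 1: prefer A, take reel from A; A=[apple,crate,gear,jar,lens] B=[clip,mesh,disk,valve,lathe] C=[reel]
Tick 2: prefer B, take clip from B; A=[apple,crate,gear,jar,lens] B=[mesh,disk,valve,lathe] C=[reel,clip]
Tick 3: prefer A, take apple from A; A=[crate,gear,jar,lens] B=[mesh,disk,valve,lathe] C=[reel,clip,apple]
Tick 4: prefer B, take mesh from B; A=[crate,gear,jar,lens] B=[disk,valve,lathe] C=[reel,clip,apple,mesh]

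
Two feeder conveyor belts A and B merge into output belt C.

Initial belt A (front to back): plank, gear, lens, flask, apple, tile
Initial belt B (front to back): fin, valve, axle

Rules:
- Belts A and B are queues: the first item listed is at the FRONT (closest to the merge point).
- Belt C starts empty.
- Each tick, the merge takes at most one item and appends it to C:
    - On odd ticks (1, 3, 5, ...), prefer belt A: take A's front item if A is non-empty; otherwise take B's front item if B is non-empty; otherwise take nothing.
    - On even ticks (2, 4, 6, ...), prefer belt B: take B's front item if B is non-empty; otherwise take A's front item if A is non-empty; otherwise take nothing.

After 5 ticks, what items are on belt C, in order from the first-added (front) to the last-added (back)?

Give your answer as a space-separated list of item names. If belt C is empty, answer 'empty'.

Answer: plank fin gear valve lens

Derivation:
Tick 1: prefer A, take plank from A; A=[gear,lens,flask,apple,tile] B=[fin,valve,axle] C=[plank]
Tick 2: prefer B, take fin from B; A=[gear,lens,flask,apple,tile] B=[valve,axle] C=[plank,fin]
Tick 3: prefer A, take gear from A; A=[lens,flask,apple,tile] B=[valve,axle] C=[plank,fin,gear]
Tick 4: prefer B, take valve from B; A=[lens,flask,apple,tile] B=[axle] C=[plank,fin,gear,valve]
Tick 5: prefer A, take lens from A; A=[flask,apple,tile] B=[axle] C=[plank,fin,gear,valve,lens]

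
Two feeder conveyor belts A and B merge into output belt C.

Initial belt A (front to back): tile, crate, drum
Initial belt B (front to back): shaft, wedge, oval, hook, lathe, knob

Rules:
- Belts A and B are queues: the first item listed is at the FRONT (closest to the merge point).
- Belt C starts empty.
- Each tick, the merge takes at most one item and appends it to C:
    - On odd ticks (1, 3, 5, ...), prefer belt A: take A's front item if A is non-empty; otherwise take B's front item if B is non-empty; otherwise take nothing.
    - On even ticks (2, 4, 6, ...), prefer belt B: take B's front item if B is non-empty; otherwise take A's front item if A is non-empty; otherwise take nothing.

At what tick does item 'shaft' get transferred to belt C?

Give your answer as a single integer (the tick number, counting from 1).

Answer: 2

Derivation:
Tick 1: prefer A, take tile from A; A=[crate,drum] B=[shaft,wedge,oval,hook,lathe,knob] C=[tile]
Tick 2: prefer B, take shaft from B; A=[crate,drum] B=[wedge,oval,hook,lathe,knob] C=[tile,shaft]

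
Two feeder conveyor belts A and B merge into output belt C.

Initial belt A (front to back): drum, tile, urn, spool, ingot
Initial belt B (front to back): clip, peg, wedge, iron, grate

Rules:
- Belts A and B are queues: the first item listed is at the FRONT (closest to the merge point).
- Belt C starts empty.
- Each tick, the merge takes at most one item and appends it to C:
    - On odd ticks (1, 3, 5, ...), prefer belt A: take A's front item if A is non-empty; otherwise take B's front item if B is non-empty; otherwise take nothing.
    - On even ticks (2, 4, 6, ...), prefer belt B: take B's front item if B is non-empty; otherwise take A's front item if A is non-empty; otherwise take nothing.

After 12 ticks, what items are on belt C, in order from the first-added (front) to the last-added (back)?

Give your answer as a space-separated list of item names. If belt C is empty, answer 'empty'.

Tick 1: prefer A, take drum from A; A=[tile,urn,spool,ingot] B=[clip,peg,wedge,iron,grate] C=[drum]
Tick 2: prefer B, take clip from B; A=[tile,urn,spool,ingot] B=[peg,wedge,iron,grate] C=[drum,clip]
Tick 3: prefer A, take tile from A; A=[urn,spool,ingot] B=[peg,wedge,iron,grate] C=[drum,clip,tile]
Tick 4: prefer B, take peg from B; A=[urn,spool,ingot] B=[wedge,iron,grate] C=[drum,clip,tile,peg]
Tick 5: prefer A, take urn from A; A=[spool,ingot] B=[wedge,iron,grate] C=[drum,clip,tile,peg,urn]
Tick 6: prefer B, take wedge from B; A=[spool,ingot] B=[iron,grate] C=[drum,clip,tile,peg,urn,wedge]
Tick 7: prefer A, take spool from A; A=[ingot] B=[iron,grate] C=[drum,clip,tile,peg,urn,wedge,spool]
Tick 8: prefer B, take iron from B; A=[ingot] B=[grate] C=[drum,clip,tile,peg,urn,wedge,spool,iron]
Tick 9: prefer A, take ingot from A; A=[-] B=[grate] C=[drum,clip,tile,peg,urn,wedge,spool,iron,ingot]
Tick 10: prefer B, take grate from B; A=[-] B=[-] C=[drum,clip,tile,peg,urn,wedge,spool,iron,ingot,grate]
Tick 11: prefer A, both empty, nothing taken; A=[-] B=[-] C=[drum,clip,tile,peg,urn,wedge,spool,iron,ingot,grate]
Tick 12: prefer B, both empty, nothing taken; A=[-] B=[-] C=[drum,clip,tile,peg,urn,wedge,spool,iron,ingot,grate]

Answer: drum clip tile peg urn wedge spool iron ingot grate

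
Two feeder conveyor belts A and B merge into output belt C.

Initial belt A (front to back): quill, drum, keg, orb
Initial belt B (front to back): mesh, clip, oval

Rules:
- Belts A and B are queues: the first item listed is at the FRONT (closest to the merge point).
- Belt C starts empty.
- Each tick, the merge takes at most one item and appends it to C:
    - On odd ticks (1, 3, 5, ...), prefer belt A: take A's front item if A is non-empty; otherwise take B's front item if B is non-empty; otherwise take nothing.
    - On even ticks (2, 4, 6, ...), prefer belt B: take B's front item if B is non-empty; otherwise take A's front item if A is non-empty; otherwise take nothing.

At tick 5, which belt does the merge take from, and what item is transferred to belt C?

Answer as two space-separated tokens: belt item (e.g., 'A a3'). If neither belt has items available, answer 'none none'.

Answer: A keg

Derivation:
Tick 1: prefer A, take quill from A; A=[drum,keg,orb] B=[mesh,clip,oval] C=[quill]
Tick 2: prefer B, take mesh from B; A=[drum,keg,orb] B=[clip,oval] C=[quill,mesh]
Tick 3: prefer A, take drum from A; A=[keg,orb] B=[clip,oval] C=[quill,mesh,drum]
Tick 4: prefer B, take clip from B; A=[keg,orb] B=[oval] C=[quill,mesh,drum,clip]
Tick 5: prefer A, take keg from A; A=[orb] B=[oval] C=[quill,mesh,drum,clip,keg]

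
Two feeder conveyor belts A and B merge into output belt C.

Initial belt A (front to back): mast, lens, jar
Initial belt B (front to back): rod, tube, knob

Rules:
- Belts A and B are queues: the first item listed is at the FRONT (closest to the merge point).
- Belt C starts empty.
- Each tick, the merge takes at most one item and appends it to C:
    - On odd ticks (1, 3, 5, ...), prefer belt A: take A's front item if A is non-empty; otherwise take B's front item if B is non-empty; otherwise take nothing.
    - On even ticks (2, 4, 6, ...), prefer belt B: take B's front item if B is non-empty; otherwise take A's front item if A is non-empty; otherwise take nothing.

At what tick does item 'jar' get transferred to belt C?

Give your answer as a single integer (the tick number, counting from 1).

Tick 1: prefer A, take mast from A; A=[lens,jar] B=[rod,tube,knob] C=[mast]
Tick 2: prefer B, take rod from B; A=[lens,jar] B=[tube,knob] C=[mast,rod]
Tick 3: prefer A, take lens from A; A=[jar] B=[tube,knob] C=[mast,rod,lens]
Tick 4: prefer B, take tube from B; A=[jar] B=[knob] C=[mast,rod,lens,tube]
Tick 5: prefer A, take jar from A; A=[-] B=[knob] C=[mast,rod,lens,tube,jar]

Answer: 5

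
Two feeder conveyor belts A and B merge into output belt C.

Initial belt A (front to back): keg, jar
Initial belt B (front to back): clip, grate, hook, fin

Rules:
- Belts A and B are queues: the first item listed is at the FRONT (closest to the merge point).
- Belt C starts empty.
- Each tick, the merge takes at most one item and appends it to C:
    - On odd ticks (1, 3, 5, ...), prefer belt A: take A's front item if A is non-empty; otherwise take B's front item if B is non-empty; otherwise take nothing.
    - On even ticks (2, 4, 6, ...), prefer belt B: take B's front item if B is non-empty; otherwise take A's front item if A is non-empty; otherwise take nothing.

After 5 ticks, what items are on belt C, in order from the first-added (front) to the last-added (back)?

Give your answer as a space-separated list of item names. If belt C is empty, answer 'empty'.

Answer: keg clip jar grate hook

Derivation:
Tick 1: prefer A, take keg from A; A=[jar] B=[clip,grate,hook,fin] C=[keg]
Tick 2: prefer B, take clip from B; A=[jar] B=[grate,hook,fin] C=[keg,clip]
Tick 3: prefer A, take jar from A; A=[-] B=[grate,hook,fin] C=[keg,clip,jar]
Tick 4: prefer B, take grate from B; A=[-] B=[hook,fin] C=[keg,clip,jar,grate]
Tick 5: prefer A, take hook from B; A=[-] B=[fin] C=[keg,clip,jar,grate,hook]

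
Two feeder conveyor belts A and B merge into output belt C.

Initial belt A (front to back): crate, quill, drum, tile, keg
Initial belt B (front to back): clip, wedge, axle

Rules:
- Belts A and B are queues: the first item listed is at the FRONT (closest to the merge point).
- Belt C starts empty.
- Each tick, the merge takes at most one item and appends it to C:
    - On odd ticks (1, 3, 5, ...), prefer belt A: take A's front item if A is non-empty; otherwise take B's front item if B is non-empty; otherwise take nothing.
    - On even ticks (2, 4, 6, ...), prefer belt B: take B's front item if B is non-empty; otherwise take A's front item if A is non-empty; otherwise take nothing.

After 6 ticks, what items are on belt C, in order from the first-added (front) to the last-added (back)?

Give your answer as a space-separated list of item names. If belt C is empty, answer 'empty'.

Tick 1: prefer A, take crate from A; A=[quill,drum,tile,keg] B=[clip,wedge,axle] C=[crate]
Tick 2: prefer B, take clip from B; A=[quill,drum,tile,keg] B=[wedge,axle] C=[crate,clip]
Tick 3: prefer A, take quill from A; A=[drum,tile,keg] B=[wedge,axle] C=[crate,clip,quill]
Tick 4: prefer B, take wedge from B; A=[drum,tile,keg] B=[axle] C=[crate,clip,quill,wedge]
Tick 5: prefer A, take drum from A; A=[tile,keg] B=[axle] C=[crate,clip,quill,wedge,drum]
Tick 6: prefer B, take axle from B; A=[tile,keg] B=[-] C=[crate,clip,quill,wedge,drum,axle]

Answer: crate clip quill wedge drum axle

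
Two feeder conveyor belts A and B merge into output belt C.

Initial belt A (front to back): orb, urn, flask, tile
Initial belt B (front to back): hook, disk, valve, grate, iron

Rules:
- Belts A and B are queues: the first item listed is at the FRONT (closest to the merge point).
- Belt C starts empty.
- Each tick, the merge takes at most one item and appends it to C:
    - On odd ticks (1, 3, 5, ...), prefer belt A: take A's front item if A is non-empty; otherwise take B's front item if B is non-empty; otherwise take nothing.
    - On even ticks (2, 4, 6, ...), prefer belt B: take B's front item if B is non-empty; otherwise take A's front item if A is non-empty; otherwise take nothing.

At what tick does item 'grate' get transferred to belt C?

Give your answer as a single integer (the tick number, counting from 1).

Answer: 8

Derivation:
Tick 1: prefer A, take orb from A; A=[urn,flask,tile] B=[hook,disk,valve,grate,iron] C=[orb]
Tick 2: prefer B, take hook from B; A=[urn,flask,tile] B=[disk,valve,grate,iron] C=[orb,hook]
Tick 3: prefer A, take urn from A; A=[flask,tile] B=[disk,valve,grate,iron] C=[orb,hook,urn]
Tick 4: prefer B, take disk from B; A=[flask,tile] B=[valve,grate,iron] C=[orb,hook,urn,disk]
Tick 5: prefer A, take flask from A; A=[tile] B=[valve,grate,iron] C=[orb,hook,urn,disk,flask]
Tick 6: prefer B, take valve from B; A=[tile] B=[grate,iron] C=[orb,hook,urn,disk,flask,valve]
Tick 7: prefer A, take tile from A; A=[-] B=[grate,iron] C=[orb,hook,urn,disk,flask,valve,tile]
Tick 8: prefer B, take grate from B; A=[-] B=[iron] C=[orb,hook,urn,disk,flask,valve,tile,grate]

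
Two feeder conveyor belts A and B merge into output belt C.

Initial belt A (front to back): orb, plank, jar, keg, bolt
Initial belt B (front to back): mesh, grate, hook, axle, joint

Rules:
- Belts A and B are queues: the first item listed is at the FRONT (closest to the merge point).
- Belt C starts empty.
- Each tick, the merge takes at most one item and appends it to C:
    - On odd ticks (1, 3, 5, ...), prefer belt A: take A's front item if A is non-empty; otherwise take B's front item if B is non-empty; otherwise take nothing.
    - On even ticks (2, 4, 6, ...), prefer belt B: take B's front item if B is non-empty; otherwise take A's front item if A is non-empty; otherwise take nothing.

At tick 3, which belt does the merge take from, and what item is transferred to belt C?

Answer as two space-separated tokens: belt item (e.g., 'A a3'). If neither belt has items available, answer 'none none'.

Answer: A plank

Derivation:
Tick 1: prefer A, take orb from A; A=[plank,jar,keg,bolt] B=[mesh,grate,hook,axle,joint] C=[orb]
Tick 2: prefer B, take mesh from B; A=[plank,jar,keg,bolt] B=[grate,hook,axle,joint] C=[orb,mesh]
Tick 3: prefer A, take plank from A; A=[jar,keg,bolt] B=[grate,hook,axle,joint] C=[orb,mesh,plank]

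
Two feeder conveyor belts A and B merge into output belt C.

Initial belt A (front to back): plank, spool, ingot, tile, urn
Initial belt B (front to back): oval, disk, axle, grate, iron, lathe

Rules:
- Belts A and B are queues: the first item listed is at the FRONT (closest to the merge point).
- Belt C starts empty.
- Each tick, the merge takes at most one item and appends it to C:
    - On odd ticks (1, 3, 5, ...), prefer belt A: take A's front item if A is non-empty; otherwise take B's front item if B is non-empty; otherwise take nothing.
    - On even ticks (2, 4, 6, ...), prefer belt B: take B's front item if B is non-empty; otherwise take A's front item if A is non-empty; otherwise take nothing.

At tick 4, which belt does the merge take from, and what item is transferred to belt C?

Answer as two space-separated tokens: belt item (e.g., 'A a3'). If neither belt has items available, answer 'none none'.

Tick 1: prefer A, take plank from A; A=[spool,ingot,tile,urn] B=[oval,disk,axle,grate,iron,lathe] C=[plank]
Tick 2: prefer B, take oval from B; A=[spool,ingot,tile,urn] B=[disk,axle,grate,iron,lathe] C=[plank,oval]
Tick 3: prefer A, take spool from A; A=[ingot,tile,urn] B=[disk,axle,grate,iron,lathe] C=[plank,oval,spool]
Tick 4: prefer B, take disk from B; A=[ingot,tile,urn] B=[axle,grate,iron,lathe] C=[plank,oval,spool,disk]

Answer: B disk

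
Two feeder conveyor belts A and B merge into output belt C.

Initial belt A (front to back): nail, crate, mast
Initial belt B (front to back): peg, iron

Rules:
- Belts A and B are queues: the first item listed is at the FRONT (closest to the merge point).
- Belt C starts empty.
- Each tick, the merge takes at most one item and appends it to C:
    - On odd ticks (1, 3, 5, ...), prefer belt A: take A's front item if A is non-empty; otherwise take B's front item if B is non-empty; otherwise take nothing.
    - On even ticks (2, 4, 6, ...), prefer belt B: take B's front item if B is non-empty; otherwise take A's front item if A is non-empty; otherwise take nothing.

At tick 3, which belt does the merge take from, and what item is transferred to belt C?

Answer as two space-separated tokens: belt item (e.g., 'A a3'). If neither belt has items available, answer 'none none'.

Answer: A crate

Derivation:
Tick 1: prefer A, take nail from A; A=[crate,mast] B=[peg,iron] C=[nail]
Tick 2: prefer B, take peg from B; A=[crate,mast] B=[iron] C=[nail,peg]
Tick 3: prefer A, take crate from A; A=[mast] B=[iron] C=[nail,peg,crate]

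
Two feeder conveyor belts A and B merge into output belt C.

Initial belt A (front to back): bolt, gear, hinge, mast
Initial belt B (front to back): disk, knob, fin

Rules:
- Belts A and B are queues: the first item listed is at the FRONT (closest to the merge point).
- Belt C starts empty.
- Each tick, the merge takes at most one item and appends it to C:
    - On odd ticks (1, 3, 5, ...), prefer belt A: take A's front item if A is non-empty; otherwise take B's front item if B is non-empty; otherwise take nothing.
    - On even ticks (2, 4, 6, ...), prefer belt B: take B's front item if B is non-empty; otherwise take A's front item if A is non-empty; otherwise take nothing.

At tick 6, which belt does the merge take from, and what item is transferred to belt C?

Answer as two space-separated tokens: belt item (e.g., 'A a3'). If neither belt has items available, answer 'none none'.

Tick 1: prefer A, take bolt from A; A=[gear,hinge,mast] B=[disk,knob,fin] C=[bolt]
Tick 2: prefer B, take disk from B; A=[gear,hinge,mast] B=[knob,fin] C=[bolt,disk]
Tick 3: prefer A, take gear from A; A=[hinge,mast] B=[knob,fin] C=[bolt,disk,gear]
Tick 4: prefer B, take knob from B; A=[hinge,mast] B=[fin] C=[bolt,disk,gear,knob]
Tick 5: prefer A, take hinge from A; A=[mast] B=[fin] C=[bolt,disk,gear,knob,hinge]
Tick 6: prefer B, take fin from B; A=[mast] B=[-] C=[bolt,disk,gear,knob,hinge,fin]

Answer: B fin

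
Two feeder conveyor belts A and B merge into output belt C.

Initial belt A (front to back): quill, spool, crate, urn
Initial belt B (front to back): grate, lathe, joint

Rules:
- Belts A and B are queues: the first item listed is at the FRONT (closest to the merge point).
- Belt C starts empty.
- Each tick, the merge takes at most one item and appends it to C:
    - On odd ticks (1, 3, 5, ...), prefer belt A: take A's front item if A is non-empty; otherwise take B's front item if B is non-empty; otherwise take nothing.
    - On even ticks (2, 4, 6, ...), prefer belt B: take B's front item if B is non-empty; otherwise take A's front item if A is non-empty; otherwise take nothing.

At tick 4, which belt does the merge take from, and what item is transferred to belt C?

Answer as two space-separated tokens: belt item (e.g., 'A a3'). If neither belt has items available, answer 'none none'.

Answer: B lathe

Derivation:
Tick 1: prefer A, take quill from A; A=[spool,crate,urn] B=[grate,lathe,joint] C=[quill]
Tick 2: prefer B, take grate from B; A=[spool,crate,urn] B=[lathe,joint] C=[quill,grate]
Tick 3: prefer A, take spool from A; A=[crate,urn] B=[lathe,joint] C=[quill,grate,spool]
Tick 4: prefer B, take lathe from B; A=[crate,urn] B=[joint] C=[quill,grate,spool,lathe]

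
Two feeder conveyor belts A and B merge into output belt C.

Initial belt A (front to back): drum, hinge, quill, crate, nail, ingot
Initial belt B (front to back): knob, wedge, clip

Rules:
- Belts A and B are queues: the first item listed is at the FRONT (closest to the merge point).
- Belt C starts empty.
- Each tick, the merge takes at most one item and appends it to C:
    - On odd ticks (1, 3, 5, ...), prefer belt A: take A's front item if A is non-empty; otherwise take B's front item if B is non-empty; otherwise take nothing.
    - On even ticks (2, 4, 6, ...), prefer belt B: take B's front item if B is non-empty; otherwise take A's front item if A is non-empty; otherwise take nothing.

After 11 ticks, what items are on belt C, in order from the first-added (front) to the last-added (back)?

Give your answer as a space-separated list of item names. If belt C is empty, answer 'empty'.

Tick 1: prefer A, take drum from A; A=[hinge,quill,crate,nail,ingot] B=[knob,wedge,clip] C=[drum]
Tick 2: prefer B, take knob from B; A=[hinge,quill,crate,nail,ingot] B=[wedge,clip] C=[drum,knob]
Tick 3: prefer A, take hinge from A; A=[quill,crate,nail,ingot] B=[wedge,clip] C=[drum,knob,hinge]
Tick 4: prefer B, take wedge from B; A=[quill,crate,nail,ingot] B=[clip] C=[drum,knob,hinge,wedge]
Tick 5: prefer A, take quill from A; A=[crate,nail,ingot] B=[clip] C=[drum,knob,hinge,wedge,quill]
Tick 6: prefer B, take clip from B; A=[crate,nail,ingot] B=[-] C=[drum,knob,hinge,wedge,quill,clip]
Tick 7: prefer A, take crate from A; A=[nail,ingot] B=[-] C=[drum,knob,hinge,wedge,quill,clip,crate]
Tick 8: prefer B, take nail from A; A=[ingot] B=[-] C=[drum,knob,hinge,wedge,quill,clip,crate,nail]
Tick 9: prefer A, take ingot from A; A=[-] B=[-] C=[drum,knob,hinge,wedge,quill,clip,crate,nail,ingot]
Tick 10: prefer B, both empty, nothing taken; A=[-] B=[-] C=[drum,knob,hinge,wedge,quill,clip,crate,nail,ingot]
Tick 11: prefer A, both empty, nothing taken; A=[-] B=[-] C=[drum,knob,hinge,wedge,quill,clip,crate,nail,ingot]

Answer: drum knob hinge wedge quill clip crate nail ingot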